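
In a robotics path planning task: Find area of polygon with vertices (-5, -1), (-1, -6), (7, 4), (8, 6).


Shoelace sum: ((-5)*(-6) - (-1)*(-1)) + ((-1)*4 - 7*(-6)) + (7*6 - 8*4) + (8*(-1) - (-5)*6)
= 99
Area = |99|/2 = 49.5

49.5


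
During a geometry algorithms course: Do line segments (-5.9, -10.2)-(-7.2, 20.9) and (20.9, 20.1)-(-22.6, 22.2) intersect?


Cross products: d1=1374.33, d2=24.21, d3=-872.87, d4=477.25
d1*d2 < 0 and d3*d4 < 0? no

No, they don't intersect


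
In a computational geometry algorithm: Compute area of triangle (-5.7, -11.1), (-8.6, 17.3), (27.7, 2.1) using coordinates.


Area = |x_A(y_B-y_C) + x_B(y_C-y_A) + x_C(y_A-y_B)|/2
= |(-86.64) + (-113.52) + (-786.68)|/2
= 986.84/2 = 493.42

493.42


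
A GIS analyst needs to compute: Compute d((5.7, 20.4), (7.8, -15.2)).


dx=2.1, dy=-35.6
d^2 = 2.1^2 + (-35.6)^2 = 1271.77
d = sqrt(1271.77) = 35.6619

35.6619


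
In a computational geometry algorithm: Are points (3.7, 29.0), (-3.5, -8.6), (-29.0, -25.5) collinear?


Cross product: ((-3.5)-3.7)*((-25.5)-29) - ((-8.6)-29)*((-29)-3.7)
= -837.12

No, not collinear


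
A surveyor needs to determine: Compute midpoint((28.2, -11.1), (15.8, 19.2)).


M = ((28.2+15.8)/2, ((-11.1)+19.2)/2)
= (22, 4.05)

(22, 4.05)


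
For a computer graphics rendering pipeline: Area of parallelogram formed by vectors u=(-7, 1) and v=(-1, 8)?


|u x v| = |(-7)*8 - 1*(-1)|
= |(-56) - (-1)| = 55

55


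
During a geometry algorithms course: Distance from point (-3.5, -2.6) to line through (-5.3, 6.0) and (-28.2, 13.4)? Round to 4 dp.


|cross product| = 183.62
|line direction| = sqrt(579.17) = 24.066
Distance = 183.62/sqrt(579.17) = 7.6299

7.6299


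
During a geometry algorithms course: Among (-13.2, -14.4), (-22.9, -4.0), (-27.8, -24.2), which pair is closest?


d(P0,P1) = 14.2215, d(P0,P2) = 17.5841, d(P1,P2) = 20.7858
Closest: P0 and P1

Closest pair: (-13.2, -14.4) and (-22.9, -4.0), distance = 14.2215


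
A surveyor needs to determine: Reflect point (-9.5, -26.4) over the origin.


Reflection over origin: (x,y) -> (-x,-y)
(-9.5, -26.4) -> (9.5, 26.4)

(9.5, 26.4)


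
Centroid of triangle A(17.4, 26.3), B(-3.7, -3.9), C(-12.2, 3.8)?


Centroid = ((x_A+x_B+x_C)/3, (y_A+y_B+y_C)/3)
= ((17.4+(-3.7)+(-12.2))/3, (26.3+(-3.9)+3.8)/3)
= (0.5, 8.7333)

(0.5, 8.7333)


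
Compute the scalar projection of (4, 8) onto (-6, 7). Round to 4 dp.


u.v = 32, |v| = sqrt(85) = 9.2195
Scalar projection = u.v / |v| = 32 / sqrt(85) = 3.4709

3.4709


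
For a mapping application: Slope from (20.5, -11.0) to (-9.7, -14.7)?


slope = (y2-y1)/(x2-x1) = ((-14.7)-(-11))/((-9.7)-20.5) = (-3.7)/(-30.2) = 0.1225

0.1225


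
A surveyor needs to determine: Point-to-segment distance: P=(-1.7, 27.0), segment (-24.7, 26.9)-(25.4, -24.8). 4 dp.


Project P onto AB: t = 0.2213 (clamped to [0,1])
Closest point on segment: (-13.6114, 15.4573)
Distance: 16.5866

16.5866


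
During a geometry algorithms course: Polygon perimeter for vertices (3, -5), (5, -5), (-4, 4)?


Sides: (3, -5)->(5, -5): sqrt(4) = 2, (5, -5)->(-4, 4): sqrt(162) = 12.727922, (-4, 4)->(3, -5): sqrt(130) = 11.401754
Sum = 26.129676
Perimeter = 26.1297

26.1297


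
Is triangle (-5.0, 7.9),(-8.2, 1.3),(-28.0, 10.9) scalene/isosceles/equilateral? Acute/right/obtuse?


Side lengths squared: AB^2=53.8, BC^2=484.2, CA^2=538
Sorted: [53.8, 484.2, 538]
By sides: Scalene, By angles: Right

Scalene, Right


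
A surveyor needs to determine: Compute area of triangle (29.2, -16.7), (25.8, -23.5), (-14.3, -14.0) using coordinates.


Area = |x_A(y_B-y_C) + x_B(y_C-y_A) + x_C(y_A-y_B)|/2
= |(-277.4) + 69.66 + (-97.24)|/2
= 304.98/2 = 152.49

152.49


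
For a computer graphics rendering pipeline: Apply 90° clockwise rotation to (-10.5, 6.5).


90° CW: (x,y) -> (y, -x)
(-10.5,6.5) -> (6.5, 10.5)

(6.5, 10.5)


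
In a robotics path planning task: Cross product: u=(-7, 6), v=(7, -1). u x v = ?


u x v = u_x*v_y - u_y*v_x = (-7)*(-1) - 6*7
= 7 - 42 = -35

-35


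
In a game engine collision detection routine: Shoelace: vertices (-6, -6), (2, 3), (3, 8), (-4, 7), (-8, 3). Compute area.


Shoelace sum: ((-6)*3 - 2*(-6)) + (2*8 - 3*3) + (3*7 - (-4)*8) + ((-4)*3 - (-8)*7) + ((-8)*(-6) - (-6)*3)
= 164
Area = |164|/2 = 82

82


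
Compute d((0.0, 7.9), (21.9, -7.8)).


dx=21.9, dy=-15.7
d^2 = 21.9^2 + (-15.7)^2 = 726.1
d = sqrt(726.1) = 26.9462

26.9462


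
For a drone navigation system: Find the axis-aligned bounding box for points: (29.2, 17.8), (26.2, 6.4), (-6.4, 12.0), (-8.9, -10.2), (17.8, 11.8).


x range: [-8.9, 29.2]
y range: [-10.2, 17.8]
Bounding box: (-8.9,-10.2) to (29.2,17.8)

(-8.9,-10.2) to (29.2,17.8)


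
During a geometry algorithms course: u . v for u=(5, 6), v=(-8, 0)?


u . v = u_x*v_x + u_y*v_y = 5*(-8) + 6*0
= (-40) + 0 = -40

-40


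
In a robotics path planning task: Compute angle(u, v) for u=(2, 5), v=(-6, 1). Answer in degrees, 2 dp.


u.v = -7, |u| = sqrt(29) = 5.3852, |v| = sqrt(37) = 6.0828
cos(theta) = u.v/(|u||v|) = -7/sqrt(1073) = -0.213697
theta = acos(-0.213697) = 102.34 degrees

102.34 degrees


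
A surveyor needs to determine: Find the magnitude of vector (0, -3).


|u| = sqrt(0^2 + (-3)^2) = sqrt(9) = 3

3


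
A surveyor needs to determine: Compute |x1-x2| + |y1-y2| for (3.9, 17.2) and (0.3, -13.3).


|3.9-0.3| + |17.2-(-13.3)| = 3.6 + 30.5 = 34.1

34.1


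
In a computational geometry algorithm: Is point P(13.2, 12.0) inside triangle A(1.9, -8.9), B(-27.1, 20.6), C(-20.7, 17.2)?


Cross products: AB x AP = -939.45, BC x BP = 81.98, CA x CP = 767.27
All same sign? no

No, outside


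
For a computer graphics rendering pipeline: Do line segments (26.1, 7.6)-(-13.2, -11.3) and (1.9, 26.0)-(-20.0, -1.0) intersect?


Cross products: d1=1056.36, d2=409.17, d3=-1180.5, d4=-533.31
d1*d2 < 0 and d3*d4 < 0? no

No, they don't intersect


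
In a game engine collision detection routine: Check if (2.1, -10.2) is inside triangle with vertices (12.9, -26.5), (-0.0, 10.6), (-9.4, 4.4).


Cross products: AB x AP = 190.41, BC x BP = 208.54, CA x CP = 29.77
All same sign? yes

Yes, inside


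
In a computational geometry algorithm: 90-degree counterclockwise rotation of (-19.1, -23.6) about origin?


90° CCW: (x,y) -> (-y, x)
(-19.1,-23.6) -> (23.6, -19.1)

(23.6, -19.1)


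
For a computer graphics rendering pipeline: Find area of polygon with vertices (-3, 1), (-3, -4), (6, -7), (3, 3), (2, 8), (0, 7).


Shoelace sum: ((-3)*(-4) - (-3)*1) + ((-3)*(-7) - 6*(-4)) + (6*3 - 3*(-7)) + (3*8 - 2*3) + (2*7 - 0*8) + (0*1 - (-3)*7)
= 152
Area = |152|/2 = 76

76


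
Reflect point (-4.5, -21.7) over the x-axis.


Reflection over x-axis: (x,y) -> (x,-y)
(-4.5, -21.7) -> (-4.5, 21.7)

(-4.5, 21.7)


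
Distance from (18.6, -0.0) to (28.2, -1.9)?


dx=9.6, dy=-1.9
d^2 = 9.6^2 + (-1.9)^2 = 95.77
d = sqrt(95.77) = 9.7862

9.7862


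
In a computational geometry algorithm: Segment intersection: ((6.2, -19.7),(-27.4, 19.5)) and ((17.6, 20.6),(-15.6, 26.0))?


Cross products: d1=1399.52, d2=279.52, d3=-1800.96, d4=-680.96
d1*d2 < 0 and d3*d4 < 0? no

No, they don't intersect


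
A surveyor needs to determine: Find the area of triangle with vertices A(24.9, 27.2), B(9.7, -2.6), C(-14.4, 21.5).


Area = |x_A(y_B-y_C) + x_B(y_C-y_A) + x_C(y_A-y_B)|/2
= |(-600.09) + (-55.29) + (-429.12)|/2
= 1084.5/2 = 542.25

542.25


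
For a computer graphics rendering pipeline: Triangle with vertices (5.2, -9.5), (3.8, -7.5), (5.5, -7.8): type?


Side lengths squared: AB^2=5.96, BC^2=2.98, CA^2=2.98
Sorted: [2.98, 2.98, 5.96]
By sides: Isosceles, By angles: Right

Isosceles, Right


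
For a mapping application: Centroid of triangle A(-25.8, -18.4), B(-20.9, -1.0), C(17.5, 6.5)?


Centroid = ((x_A+x_B+x_C)/3, (y_A+y_B+y_C)/3)
= (((-25.8)+(-20.9)+17.5)/3, ((-18.4)+(-1)+6.5)/3)
= (-9.7333, -4.3)

(-9.7333, -4.3)


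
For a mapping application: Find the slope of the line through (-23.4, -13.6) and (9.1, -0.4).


slope = (y2-y1)/(x2-x1) = ((-0.4)-(-13.6))/(9.1-(-23.4)) = 13.2/32.5 = 0.4062

0.4062


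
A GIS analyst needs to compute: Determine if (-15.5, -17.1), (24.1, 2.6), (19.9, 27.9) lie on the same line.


Cross product: (24.1-(-15.5))*(27.9-(-17.1)) - (2.6-(-17.1))*(19.9-(-15.5))
= 1084.62

No, not collinear


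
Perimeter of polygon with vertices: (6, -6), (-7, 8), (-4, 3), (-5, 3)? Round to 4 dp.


Sides: (6, -6)->(-7, 8): sqrt(365) = 19.104973, (-7, 8)->(-4, 3): sqrt(34) = 5.830952, (-4, 3)->(-5, 3): sqrt(1) = 1, (-5, 3)->(6, -6): sqrt(202) = 14.21267
Sum = 40.148595
Perimeter = 40.1486

40.1486


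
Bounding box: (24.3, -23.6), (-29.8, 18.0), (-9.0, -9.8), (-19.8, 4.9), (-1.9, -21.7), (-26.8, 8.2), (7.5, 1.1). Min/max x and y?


x range: [-29.8, 24.3]
y range: [-23.6, 18]
Bounding box: (-29.8,-23.6) to (24.3,18)

(-29.8,-23.6) to (24.3,18)


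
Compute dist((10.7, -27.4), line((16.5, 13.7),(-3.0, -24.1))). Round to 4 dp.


|cross product| = 582.21
|line direction| = sqrt(1809.09) = 42.5334
Distance = 582.21/sqrt(1809.09) = 13.6883

13.6883


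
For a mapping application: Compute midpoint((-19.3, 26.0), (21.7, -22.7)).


M = (((-19.3)+21.7)/2, (26+(-22.7))/2)
= (1.2, 1.65)

(1.2, 1.65)


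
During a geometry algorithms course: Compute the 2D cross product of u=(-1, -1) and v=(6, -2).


u x v = u_x*v_y - u_y*v_x = (-1)*(-2) - (-1)*6
= 2 - (-6) = 8

8


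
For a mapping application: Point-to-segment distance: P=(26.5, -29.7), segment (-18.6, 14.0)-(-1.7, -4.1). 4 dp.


Project P onto AB: t = 1 (clamped to [0,1])
Closest point on segment: (-1.7, -4.1)
Distance: 38.0867

38.0867


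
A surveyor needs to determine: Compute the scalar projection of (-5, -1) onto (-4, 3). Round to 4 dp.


u.v = 17, |v| = sqrt(25) = 5
Scalar projection = u.v / |v| = 17 / sqrt(25) = 3.4

3.4


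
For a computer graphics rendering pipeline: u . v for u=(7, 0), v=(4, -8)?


u . v = u_x*v_x + u_y*v_y = 7*4 + 0*(-8)
= 28 + 0 = 28

28


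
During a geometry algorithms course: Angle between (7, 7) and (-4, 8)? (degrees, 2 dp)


u.v = 28, |u| = sqrt(98) = 9.8995, |v| = sqrt(80) = 8.9443
cos(theta) = u.v/(|u||v|) = 28/sqrt(7840) = 0.316228
theta = acos(0.316228) = 71.57 degrees

71.57 degrees


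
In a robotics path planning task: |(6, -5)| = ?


|u| = sqrt(6^2 + (-5)^2) = sqrt(61) = 7.8102

7.8102


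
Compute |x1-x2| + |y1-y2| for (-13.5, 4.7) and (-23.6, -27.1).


|(-13.5)-(-23.6)| + |4.7-(-27.1)| = 10.1 + 31.8 = 41.9

41.9


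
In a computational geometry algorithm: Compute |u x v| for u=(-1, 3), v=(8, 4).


|u x v| = |(-1)*4 - 3*8|
= |(-4) - 24| = 28

28


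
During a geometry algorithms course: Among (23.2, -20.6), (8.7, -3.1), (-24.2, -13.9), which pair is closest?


d(P0,P1) = 22.7266, d(P0,P2) = 47.8712, d(P1,P2) = 34.6273
Closest: P0 and P1

Closest pair: (23.2, -20.6) and (8.7, -3.1), distance = 22.7266


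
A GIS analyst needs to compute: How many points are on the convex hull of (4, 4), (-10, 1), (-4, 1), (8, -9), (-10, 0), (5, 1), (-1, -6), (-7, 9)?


Convex hull vertices (CCW): (-10, 0), (-1, -6), (8, -9), (5, 1), (4, 4), (-7, 9), (-10, 1)
Count = 7

7


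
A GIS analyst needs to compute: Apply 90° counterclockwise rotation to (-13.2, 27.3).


90° CCW: (x,y) -> (-y, x)
(-13.2,27.3) -> (-27.3, -13.2)

(-27.3, -13.2)


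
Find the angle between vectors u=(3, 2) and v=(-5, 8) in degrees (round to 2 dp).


u.v = 1, |u| = sqrt(13) = 3.6056, |v| = sqrt(89) = 9.434
cos(theta) = u.v/(|u||v|) = 1/sqrt(1157) = 0.029399
theta = acos(0.029399) = 88.32 degrees

88.32 degrees


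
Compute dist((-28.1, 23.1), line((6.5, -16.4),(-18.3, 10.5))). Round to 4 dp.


|cross product| = 48.86
|line direction| = sqrt(1338.65) = 36.5876
Distance = 48.86/sqrt(1338.65) = 1.3354

1.3354


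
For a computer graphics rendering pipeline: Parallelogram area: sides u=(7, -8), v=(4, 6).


|u x v| = |7*6 - (-8)*4|
= |42 - (-32)| = 74

74


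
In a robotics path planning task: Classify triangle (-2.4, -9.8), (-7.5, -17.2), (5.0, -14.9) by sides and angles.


Side lengths squared: AB^2=80.77, BC^2=161.54, CA^2=80.77
Sorted: [80.77, 80.77, 161.54]
By sides: Isosceles, By angles: Right

Isosceles, Right


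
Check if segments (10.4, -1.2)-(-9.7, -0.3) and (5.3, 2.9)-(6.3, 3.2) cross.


Cross products: d1=-5.63, d2=1.3, d3=-77.82, d4=-84.75
d1*d2 < 0 and d3*d4 < 0? no

No, they don't intersect


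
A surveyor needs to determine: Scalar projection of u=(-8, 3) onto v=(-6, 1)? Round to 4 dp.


u.v = 51, |v| = sqrt(37) = 6.0828
Scalar projection = u.v / |v| = 51 / sqrt(37) = 8.3843

8.3843


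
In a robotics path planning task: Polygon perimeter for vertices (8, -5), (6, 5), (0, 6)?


Sides: (8, -5)->(6, 5): sqrt(104) = 10.198039, (6, 5)->(0, 6): sqrt(37) = 6.082763, (0, 6)->(8, -5): sqrt(185) = 13.601471
Sum = 29.882273
Perimeter = 29.8823

29.8823


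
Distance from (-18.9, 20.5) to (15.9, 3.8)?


dx=34.8, dy=-16.7
d^2 = 34.8^2 + (-16.7)^2 = 1489.93
d = sqrt(1489.93) = 38.5996

38.5996


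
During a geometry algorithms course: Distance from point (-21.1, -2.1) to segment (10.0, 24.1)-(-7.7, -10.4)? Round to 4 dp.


Project P onto AB: t = 0.9673 (clamped to [0,1])
Closest point on segment: (-7.1212, -9.2718)
Distance: 15.7112

15.7112


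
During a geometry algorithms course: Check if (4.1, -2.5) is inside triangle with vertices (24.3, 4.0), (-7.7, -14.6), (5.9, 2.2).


Cross products: AB x AP = -167.72, BC x BP = -33.68, CA x CP = -83.24
All same sign? yes

Yes, inside


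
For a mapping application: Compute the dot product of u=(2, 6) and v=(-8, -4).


u . v = u_x*v_x + u_y*v_y = 2*(-8) + 6*(-4)
= (-16) + (-24) = -40

-40


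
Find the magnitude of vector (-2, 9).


|u| = sqrt((-2)^2 + 9^2) = sqrt(85) = 9.2195

9.2195


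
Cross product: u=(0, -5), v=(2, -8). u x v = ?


u x v = u_x*v_y - u_y*v_x = 0*(-8) - (-5)*2
= 0 - (-10) = 10

10


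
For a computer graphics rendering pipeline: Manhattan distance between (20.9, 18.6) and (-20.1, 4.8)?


|20.9-(-20.1)| + |18.6-4.8| = 41 + 13.8 = 54.8

54.8


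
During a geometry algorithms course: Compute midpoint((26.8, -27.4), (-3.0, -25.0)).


M = ((26.8+(-3))/2, ((-27.4)+(-25))/2)
= (11.9, -26.2)

(11.9, -26.2)


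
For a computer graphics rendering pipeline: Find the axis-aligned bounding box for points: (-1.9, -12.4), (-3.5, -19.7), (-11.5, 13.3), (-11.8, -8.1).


x range: [-11.8, -1.9]
y range: [-19.7, 13.3]
Bounding box: (-11.8,-19.7) to (-1.9,13.3)

(-11.8,-19.7) to (-1.9,13.3)


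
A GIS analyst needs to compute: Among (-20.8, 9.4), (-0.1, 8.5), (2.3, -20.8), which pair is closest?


d(P0,P1) = 20.7196, d(P0,P2) = 38.0217, d(P1,P2) = 29.3981
Closest: P0 and P1

Closest pair: (-20.8, 9.4) and (-0.1, 8.5), distance = 20.7196


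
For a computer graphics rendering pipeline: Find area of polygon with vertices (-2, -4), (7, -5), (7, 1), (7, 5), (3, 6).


Shoelace sum: ((-2)*(-5) - 7*(-4)) + (7*1 - 7*(-5)) + (7*5 - 7*1) + (7*6 - 3*5) + (3*(-4) - (-2)*6)
= 135
Area = |135|/2 = 67.5

67.5


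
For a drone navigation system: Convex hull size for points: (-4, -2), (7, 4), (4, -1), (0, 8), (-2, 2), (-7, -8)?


Convex hull vertices (CCW): (-7, -8), (4, -1), (7, 4), (0, 8)
Count = 4

4


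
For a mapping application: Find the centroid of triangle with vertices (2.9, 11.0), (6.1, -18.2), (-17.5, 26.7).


Centroid = ((x_A+x_B+x_C)/3, (y_A+y_B+y_C)/3)
= ((2.9+6.1+(-17.5))/3, (11+(-18.2)+26.7)/3)
= (-2.8333, 6.5)

(-2.8333, 6.5)


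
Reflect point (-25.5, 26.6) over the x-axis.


Reflection over x-axis: (x,y) -> (x,-y)
(-25.5, 26.6) -> (-25.5, -26.6)

(-25.5, -26.6)


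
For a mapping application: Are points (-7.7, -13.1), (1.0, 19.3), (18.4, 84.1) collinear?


Cross product: (1-(-7.7))*(84.1-(-13.1)) - (19.3-(-13.1))*(18.4-(-7.7))
= 0

Yes, collinear


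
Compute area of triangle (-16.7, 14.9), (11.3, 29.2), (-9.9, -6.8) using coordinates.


Area = |x_A(y_B-y_C) + x_B(y_C-y_A) + x_C(y_A-y_B)|/2
= |(-601.2) + (-245.21) + 141.57|/2
= 704.84/2 = 352.42

352.42


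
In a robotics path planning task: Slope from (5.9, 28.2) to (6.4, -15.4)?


slope = (y2-y1)/(x2-x1) = ((-15.4)-28.2)/(6.4-5.9) = (-43.6)/0.5 = -87.2

-87.2


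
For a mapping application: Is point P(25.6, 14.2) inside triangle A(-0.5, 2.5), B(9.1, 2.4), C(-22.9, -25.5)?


Cross products: AB x AP = 114.93, BC x BP = 82.75, CA x CP = -468.72
All same sign? no

No, outside


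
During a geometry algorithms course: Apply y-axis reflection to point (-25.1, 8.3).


Reflection over y-axis: (x,y) -> (-x,y)
(-25.1, 8.3) -> (25.1, 8.3)

(25.1, 8.3)


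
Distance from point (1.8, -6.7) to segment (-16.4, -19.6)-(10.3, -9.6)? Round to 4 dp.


Project P onto AB: t = 0.7565 (clamped to [0,1])
Closest point on segment: (3.7982, -12.0351)
Distance: 5.6971

5.6971


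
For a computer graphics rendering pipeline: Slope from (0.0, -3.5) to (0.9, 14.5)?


slope = (y2-y1)/(x2-x1) = (14.5-(-3.5))/(0.9-0) = 18/0.9 = 20

20


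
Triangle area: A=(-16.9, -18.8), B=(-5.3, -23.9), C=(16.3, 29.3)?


Area = |x_A(y_B-y_C) + x_B(y_C-y_A) + x_C(y_A-y_B)|/2
= |899.08 + (-254.93) + 83.13|/2
= 727.28/2 = 363.64

363.64


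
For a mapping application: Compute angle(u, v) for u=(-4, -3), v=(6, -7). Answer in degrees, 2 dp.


u.v = -3, |u| = sqrt(25) = 5, |v| = sqrt(85) = 9.2195
cos(theta) = u.v/(|u||v|) = -3/sqrt(2125) = -0.065079
theta = acos(-0.065079) = 93.73 degrees

93.73 degrees


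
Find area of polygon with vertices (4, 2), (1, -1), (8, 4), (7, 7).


Shoelace sum: (4*(-1) - 1*2) + (1*4 - 8*(-1)) + (8*7 - 7*4) + (7*2 - 4*7)
= 20
Area = |20|/2 = 10

10


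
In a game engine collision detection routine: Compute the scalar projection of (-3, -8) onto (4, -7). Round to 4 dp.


u.v = 44, |v| = sqrt(65) = 8.0623
Scalar projection = u.v / |v| = 44 / sqrt(65) = 5.4575

5.4575


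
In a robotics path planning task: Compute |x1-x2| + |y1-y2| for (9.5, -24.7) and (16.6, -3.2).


|9.5-16.6| + |(-24.7)-(-3.2)| = 7.1 + 21.5 = 28.6

28.6


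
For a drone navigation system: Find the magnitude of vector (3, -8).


|u| = sqrt(3^2 + (-8)^2) = sqrt(73) = 8.544

8.544


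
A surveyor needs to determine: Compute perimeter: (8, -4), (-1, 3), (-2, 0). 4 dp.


Sides: (8, -4)->(-1, 3): sqrt(130) = 11.401754, (-1, 3)->(-2, 0): sqrt(10) = 3.162278, (-2, 0)->(8, -4): sqrt(116) = 10.77033
Sum = 25.334362
Perimeter = 25.3344

25.3344


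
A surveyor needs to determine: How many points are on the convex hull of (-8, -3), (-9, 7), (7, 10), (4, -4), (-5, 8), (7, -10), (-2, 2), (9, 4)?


Convex hull vertices (CCW): (-9, 7), (-8, -3), (7, -10), (9, 4), (7, 10), (-5, 8)
Count = 6

6


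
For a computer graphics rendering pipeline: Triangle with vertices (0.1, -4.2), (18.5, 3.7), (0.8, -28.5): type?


Side lengths squared: AB^2=400.97, BC^2=1350.13, CA^2=590.98
Sorted: [400.97, 590.98, 1350.13]
By sides: Scalene, By angles: Obtuse

Scalene, Obtuse


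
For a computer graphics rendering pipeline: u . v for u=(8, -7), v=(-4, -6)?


u . v = u_x*v_x + u_y*v_y = 8*(-4) + (-7)*(-6)
= (-32) + 42 = 10

10


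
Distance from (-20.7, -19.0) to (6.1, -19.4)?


dx=26.8, dy=-0.4
d^2 = 26.8^2 + (-0.4)^2 = 718.4
d = sqrt(718.4) = 26.803

26.803


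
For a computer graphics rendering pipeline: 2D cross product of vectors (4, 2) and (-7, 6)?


u x v = u_x*v_y - u_y*v_x = 4*6 - 2*(-7)
= 24 - (-14) = 38

38


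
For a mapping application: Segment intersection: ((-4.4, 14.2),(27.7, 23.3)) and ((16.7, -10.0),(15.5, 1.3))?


Cross products: d1=209.39, d2=-164.26, d3=-968.83, d4=-595.18
d1*d2 < 0 and d3*d4 < 0? no

No, they don't intersect


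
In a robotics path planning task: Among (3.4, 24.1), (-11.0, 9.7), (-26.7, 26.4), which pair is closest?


d(P0,P1) = 20.3647, d(P0,P2) = 30.1877, d(P1,P2) = 22.9212
Closest: P0 and P1

Closest pair: (3.4, 24.1) and (-11.0, 9.7), distance = 20.3647


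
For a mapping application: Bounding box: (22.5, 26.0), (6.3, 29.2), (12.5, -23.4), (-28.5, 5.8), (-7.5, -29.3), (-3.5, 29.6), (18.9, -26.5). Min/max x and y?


x range: [-28.5, 22.5]
y range: [-29.3, 29.6]
Bounding box: (-28.5,-29.3) to (22.5,29.6)

(-28.5,-29.3) to (22.5,29.6)


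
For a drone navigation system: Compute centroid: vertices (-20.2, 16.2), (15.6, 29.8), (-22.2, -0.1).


Centroid = ((x_A+x_B+x_C)/3, (y_A+y_B+y_C)/3)
= (((-20.2)+15.6+(-22.2))/3, (16.2+29.8+(-0.1))/3)
= (-8.9333, 15.3)

(-8.9333, 15.3)


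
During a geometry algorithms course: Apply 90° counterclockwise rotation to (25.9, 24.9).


90° CCW: (x,y) -> (-y, x)
(25.9,24.9) -> (-24.9, 25.9)

(-24.9, 25.9)


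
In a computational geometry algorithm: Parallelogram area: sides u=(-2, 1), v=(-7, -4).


|u x v| = |(-2)*(-4) - 1*(-7)|
= |8 - (-7)| = 15

15


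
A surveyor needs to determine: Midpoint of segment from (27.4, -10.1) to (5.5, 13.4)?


M = ((27.4+5.5)/2, ((-10.1)+13.4)/2)
= (16.45, 1.65)

(16.45, 1.65)


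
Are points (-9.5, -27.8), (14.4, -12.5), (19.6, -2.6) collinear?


Cross product: (14.4-(-9.5))*((-2.6)-(-27.8)) - ((-12.5)-(-27.8))*(19.6-(-9.5))
= 157.05

No, not collinear


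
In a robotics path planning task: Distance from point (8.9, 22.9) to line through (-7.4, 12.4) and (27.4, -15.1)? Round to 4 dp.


|cross product| = 813.65
|line direction| = sqrt(1967.29) = 44.3541
Distance = 813.65/sqrt(1967.29) = 18.3444

18.3444


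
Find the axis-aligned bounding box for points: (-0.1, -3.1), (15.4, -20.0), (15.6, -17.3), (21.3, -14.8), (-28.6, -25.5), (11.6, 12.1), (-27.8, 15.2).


x range: [-28.6, 21.3]
y range: [-25.5, 15.2]
Bounding box: (-28.6,-25.5) to (21.3,15.2)

(-28.6,-25.5) to (21.3,15.2)


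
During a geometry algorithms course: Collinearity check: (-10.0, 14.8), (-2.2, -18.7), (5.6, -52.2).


Cross product: ((-2.2)-(-10))*((-52.2)-14.8) - ((-18.7)-14.8)*(5.6-(-10))
= 0

Yes, collinear


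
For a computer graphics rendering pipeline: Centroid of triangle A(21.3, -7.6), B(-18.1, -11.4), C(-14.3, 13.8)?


Centroid = ((x_A+x_B+x_C)/3, (y_A+y_B+y_C)/3)
= ((21.3+(-18.1)+(-14.3))/3, ((-7.6)+(-11.4)+13.8)/3)
= (-3.7, -1.7333)

(-3.7, -1.7333)


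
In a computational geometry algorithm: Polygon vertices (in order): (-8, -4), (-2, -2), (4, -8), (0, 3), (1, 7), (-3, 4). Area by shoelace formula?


Shoelace sum: ((-8)*(-2) - (-2)*(-4)) + ((-2)*(-8) - 4*(-2)) + (4*3 - 0*(-8)) + (0*7 - 1*3) + (1*4 - (-3)*7) + ((-3)*(-4) - (-8)*4)
= 110
Area = |110|/2 = 55

55


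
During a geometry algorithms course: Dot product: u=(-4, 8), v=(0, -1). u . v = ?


u . v = u_x*v_x + u_y*v_y = (-4)*0 + 8*(-1)
= 0 + (-8) = -8

-8


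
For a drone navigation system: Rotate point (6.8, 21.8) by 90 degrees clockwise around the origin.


90° CW: (x,y) -> (y, -x)
(6.8,21.8) -> (21.8, -6.8)

(21.8, -6.8)


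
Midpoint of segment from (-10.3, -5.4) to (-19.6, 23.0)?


M = (((-10.3)+(-19.6))/2, ((-5.4)+23)/2)
= (-14.95, 8.8)

(-14.95, 8.8)


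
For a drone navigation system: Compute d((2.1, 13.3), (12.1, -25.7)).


dx=10, dy=-39
d^2 = 10^2 + (-39)^2 = 1621
d = sqrt(1621) = 40.2616

40.2616


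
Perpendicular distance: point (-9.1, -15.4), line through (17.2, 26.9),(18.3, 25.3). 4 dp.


|cross product| = 88.61
|line direction| = sqrt(3.77) = 1.9416
Distance = 88.61/sqrt(3.77) = 45.6365

45.6365


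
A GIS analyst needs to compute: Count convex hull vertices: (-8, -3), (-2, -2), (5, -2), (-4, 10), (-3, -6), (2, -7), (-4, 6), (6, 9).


Convex hull vertices (CCW): (-8, -3), (-3, -6), (2, -7), (5, -2), (6, 9), (-4, 10)
Count = 6

6


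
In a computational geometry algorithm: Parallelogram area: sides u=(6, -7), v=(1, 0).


|u x v| = |6*0 - (-7)*1|
= |0 - (-7)| = 7

7


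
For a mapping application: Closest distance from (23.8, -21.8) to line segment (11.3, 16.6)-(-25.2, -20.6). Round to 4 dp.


Project P onto AB: t = 0.358 (clamped to [0,1])
Closest point on segment: (-1.7653, 3.2842)
Distance: 35.8162

35.8162


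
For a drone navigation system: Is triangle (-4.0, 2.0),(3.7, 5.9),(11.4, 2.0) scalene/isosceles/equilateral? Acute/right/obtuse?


Side lengths squared: AB^2=74.5, BC^2=74.5, CA^2=237.16
Sorted: [74.5, 74.5, 237.16]
By sides: Isosceles, By angles: Obtuse

Isosceles, Obtuse


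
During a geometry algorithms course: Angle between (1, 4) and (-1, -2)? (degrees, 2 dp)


u.v = -9, |u| = sqrt(17) = 4.1231, |v| = sqrt(5) = 2.2361
cos(theta) = u.v/(|u||v|) = -9/sqrt(85) = -0.976187
theta = acos(-0.976187) = 167.47 degrees

167.47 degrees


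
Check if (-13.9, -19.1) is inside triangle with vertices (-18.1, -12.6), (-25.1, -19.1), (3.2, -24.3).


Cross products: AB x AP = 72.8, BC x BP = 58.24, CA x CP = 89.31
All same sign? yes

Yes, inside


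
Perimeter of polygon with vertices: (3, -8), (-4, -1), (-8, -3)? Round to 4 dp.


Sides: (3, -8)->(-4, -1): sqrt(98) = 9.899495, (-4, -1)->(-8, -3): sqrt(20) = 4.472136, (-8, -3)->(3, -8): sqrt(146) = 12.083046
Sum = 26.454677
Perimeter = 26.4547

26.4547


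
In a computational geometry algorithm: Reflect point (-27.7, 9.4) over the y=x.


Reflection over y=x: (x,y) -> (y,x)
(-27.7, 9.4) -> (9.4, -27.7)

(9.4, -27.7)


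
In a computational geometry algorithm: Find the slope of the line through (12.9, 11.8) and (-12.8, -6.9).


slope = (y2-y1)/(x2-x1) = ((-6.9)-11.8)/((-12.8)-12.9) = (-18.7)/(-25.7) = 0.7276

0.7276


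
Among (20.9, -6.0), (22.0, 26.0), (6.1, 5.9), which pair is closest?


d(P0,P1) = 32.0189, d(P0,P2) = 18.9908, d(P1,P2) = 25.6285
Closest: P0 and P2

Closest pair: (20.9, -6.0) and (6.1, 5.9), distance = 18.9908


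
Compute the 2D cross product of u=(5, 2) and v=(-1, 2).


u x v = u_x*v_y - u_y*v_x = 5*2 - 2*(-1)
= 10 - (-2) = 12

12


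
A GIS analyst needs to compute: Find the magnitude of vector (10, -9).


|u| = sqrt(10^2 + (-9)^2) = sqrt(181) = 13.4536

13.4536


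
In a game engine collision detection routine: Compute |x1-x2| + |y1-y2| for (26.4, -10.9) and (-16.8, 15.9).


|26.4-(-16.8)| + |(-10.9)-15.9| = 43.2 + 26.8 = 70

70


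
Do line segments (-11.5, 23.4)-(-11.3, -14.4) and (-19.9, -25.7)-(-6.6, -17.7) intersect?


Cross products: d1=585.83, d2=81.49, d3=-327.34, d4=177
d1*d2 < 0 and d3*d4 < 0? no

No, they don't intersect


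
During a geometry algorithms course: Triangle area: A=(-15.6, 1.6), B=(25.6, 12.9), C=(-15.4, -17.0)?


Area = |x_A(y_B-y_C) + x_B(y_C-y_A) + x_C(y_A-y_B)|/2
= |(-466.44) + (-476.16) + 174.02|/2
= 768.58/2 = 384.29

384.29


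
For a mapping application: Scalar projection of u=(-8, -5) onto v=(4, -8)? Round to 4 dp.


u.v = 8, |v| = sqrt(80) = 8.9443
Scalar projection = u.v / |v| = 8 / sqrt(80) = 0.8944

0.8944


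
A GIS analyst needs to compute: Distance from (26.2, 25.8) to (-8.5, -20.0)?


dx=-34.7, dy=-45.8
d^2 = (-34.7)^2 + (-45.8)^2 = 3301.73
d = sqrt(3301.73) = 57.4607

57.4607


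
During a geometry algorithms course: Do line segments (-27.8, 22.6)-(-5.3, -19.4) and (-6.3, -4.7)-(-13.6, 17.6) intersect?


Cross products: d1=280.16, d2=85.01, d3=288.75, d4=483.9
d1*d2 < 0 and d3*d4 < 0? no

No, they don't intersect


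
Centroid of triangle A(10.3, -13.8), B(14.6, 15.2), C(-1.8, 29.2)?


Centroid = ((x_A+x_B+x_C)/3, (y_A+y_B+y_C)/3)
= ((10.3+14.6+(-1.8))/3, ((-13.8)+15.2+29.2)/3)
= (7.7, 10.2)

(7.7, 10.2)


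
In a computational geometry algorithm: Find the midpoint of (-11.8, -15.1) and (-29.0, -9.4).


M = (((-11.8)+(-29))/2, ((-15.1)+(-9.4))/2)
= (-20.4, -12.25)

(-20.4, -12.25)


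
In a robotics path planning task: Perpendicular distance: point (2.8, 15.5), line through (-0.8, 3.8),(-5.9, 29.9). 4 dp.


|cross product| = 153.63
|line direction| = sqrt(707.22) = 26.5936
Distance = 153.63/sqrt(707.22) = 5.777

5.777


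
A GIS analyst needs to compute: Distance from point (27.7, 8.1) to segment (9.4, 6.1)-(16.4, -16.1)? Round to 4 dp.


Project P onto AB: t = 0.1545 (clamped to [0,1])
Closest point on segment: (10.4813, 2.6707)
Distance: 18.0544

18.0544


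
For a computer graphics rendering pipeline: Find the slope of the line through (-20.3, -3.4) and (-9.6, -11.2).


slope = (y2-y1)/(x2-x1) = ((-11.2)-(-3.4))/((-9.6)-(-20.3)) = (-7.8)/10.7 = -0.729

-0.729


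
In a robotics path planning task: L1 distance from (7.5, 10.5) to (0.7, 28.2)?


|7.5-0.7| + |10.5-28.2| = 6.8 + 17.7 = 24.5

24.5


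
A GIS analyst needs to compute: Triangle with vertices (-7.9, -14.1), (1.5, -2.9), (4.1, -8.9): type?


Side lengths squared: AB^2=213.8, BC^2=42.76, CA^2=171.04
Sorted: [42.76, 171.04, 213.8]
By sides: Scalene, By angles: Right

Scalene, Right


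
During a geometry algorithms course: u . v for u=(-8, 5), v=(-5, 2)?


u . v = u_x*v_x + u_y*v_y = (-8)*(-5) + 5*2
= 40 + 10 = 50

50


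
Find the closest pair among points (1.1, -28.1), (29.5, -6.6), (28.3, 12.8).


d(P0,P1) = 35.6204, d(P0,P2) = 49.1187, d(P1,P2) = 19.4371
Closest: P1 and P2

Closest pair: (29.5, -6.6) and (28.3, 12.8), distance = 19.4371


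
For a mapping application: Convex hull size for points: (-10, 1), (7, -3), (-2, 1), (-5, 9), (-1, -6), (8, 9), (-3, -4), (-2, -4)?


Convex hull vertices (CCW): (-10, 1), (-1, -6), (7, -3), (8, 9), (-5, 9)
Count = 5

5


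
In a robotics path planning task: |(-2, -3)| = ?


|u| = sqrt((-2)^2 + (-3)^2) = sqrt(13) = 3.6056

3.6056


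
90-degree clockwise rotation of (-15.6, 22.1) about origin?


90° CW: (x,y) -> (y, -x)
(-15.6,22.1) -> (22.1, 15.6)

(22.1, 15.6)


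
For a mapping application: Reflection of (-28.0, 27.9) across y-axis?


Reflection over y-axis: (x,y) -> (-x,y)
(-28, 27.9) -> (28, 27.9)

(28, 27.9)


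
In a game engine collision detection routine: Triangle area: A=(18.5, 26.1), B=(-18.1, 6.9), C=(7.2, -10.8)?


Area = |x_A(y_B-y_C) + x_B(y_C-y_A) + x_C(y_A-y_B)|/2
= |327.45 + 667.89 + 138.24|/2
= 1133.58/2 = 566.79

566.79


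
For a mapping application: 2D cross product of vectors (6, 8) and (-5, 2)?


u x v = u_x*v_y - u_y*v_x = 6*2 - 8*(-5)
= 12 - (-40) = 52

52


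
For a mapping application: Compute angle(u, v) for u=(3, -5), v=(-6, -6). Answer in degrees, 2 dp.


u.v = 12, |u| = sqrt(34) = 5.831, |v| = sqrt(72) = 8.4853
cos(theta) = u.v/(|u||v|) = 12/sqrt(2448) = 0.242536
theta = acos(0.242536) = 75.96 degrees

75.96 degrees


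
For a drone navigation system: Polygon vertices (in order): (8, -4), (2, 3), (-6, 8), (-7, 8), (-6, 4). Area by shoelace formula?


Shoelace sum: (8*3 - 2*(-4)) + (2*8 - (-6)*3) + ((-6)*8 - (-7)*8) + ((-7)*4 - (-6)*8) + ((-6)*(-4) - 8*4)
= 86
Area = |86|/2 = 43

43


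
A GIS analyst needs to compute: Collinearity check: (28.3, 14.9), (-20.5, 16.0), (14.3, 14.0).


Cross product: ((-20.5)-28.3)*(14-14.9) - (16-14.9)*(14.3-28.3)
= 59.32

No, not collinear


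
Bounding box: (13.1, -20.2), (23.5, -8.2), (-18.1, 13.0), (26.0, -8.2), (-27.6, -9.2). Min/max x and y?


x range: [-27.6, 26]
y range: [-20.2, 13]
Bounding box: (-27.6,-20.2) to (26,13)

(-27.6,-20.2) to (26,13)


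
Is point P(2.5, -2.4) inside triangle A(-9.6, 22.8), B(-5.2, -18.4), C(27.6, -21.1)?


Cross products: AB x AP = 387.64, BC x BP = 545.59, CA x CP = 406.25
All same sign? yes

Yes, inside


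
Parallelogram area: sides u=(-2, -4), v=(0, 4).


|u x v| = |(-2)*4 - (-4)*0|
= |(-8) - 0| = 8

8


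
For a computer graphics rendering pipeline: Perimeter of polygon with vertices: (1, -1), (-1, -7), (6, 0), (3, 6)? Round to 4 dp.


Sides: (1, -1)->(-1, -7): sqrt(40) = 6.324555, (-1, -7)->(6, 0): sqrt(98) = 9.899495, (6, 0)->(3, 6): sqrt(45) = 6.708204, (3, 6)->(1, -1): sqrt(53) = 7.28011
Sum = 30.212364
Perimeter = 30.2124

30.2124


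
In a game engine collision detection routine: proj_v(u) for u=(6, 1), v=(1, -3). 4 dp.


u.v = 3, |v| = sqrt(10) = 3.1623
Scalar projection = u.v / |v| = 3 / sqrt(10) = 0.9487

0.9487


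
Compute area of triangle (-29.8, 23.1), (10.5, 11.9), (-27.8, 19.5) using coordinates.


Area = |x_A(y_B-y_C) + x_B(y_C-y_A) + x_C(y_A-y_B)|/2
= |226.48 + (-37.8) + (-311.36)|/2
= 122.68/2 = 61.34

61.34


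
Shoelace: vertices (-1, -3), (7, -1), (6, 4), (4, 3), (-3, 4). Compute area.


Shoelace sum: ((-1)*(-1) - 7*(-3)) + (7*4 - 6*(-1)) + (6*3 - 4*4) + (4*4 - (-3)*3) + ((-3)*(-3) - (-1)*4)
= 96
Area = |96|/2 = 48

48


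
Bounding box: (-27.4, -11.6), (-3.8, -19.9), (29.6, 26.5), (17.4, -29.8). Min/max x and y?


x range: [-27.4, 29.6]
y range: [-29.8, 26.5]
Bounding box: (-27.4,-29.8) to (29.6,26.5)

(-27.4,-29.8) to (29.6,26.5)


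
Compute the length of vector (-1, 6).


|u| = sqrt((-1)^2 + 6^2) = sqrt(37) = 6.0828

6.0828


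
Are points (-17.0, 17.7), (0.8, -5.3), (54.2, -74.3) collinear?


Cross product: (0.8-(-17))*((-74.3)-17.7) - ((-5.3)-17.7)*(54.2-(-17))
= 0

Yes, collinear


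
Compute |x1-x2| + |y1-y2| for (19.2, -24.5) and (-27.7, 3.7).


|19.2-(-27.7)| + |(-24.5)-3.7| = 46.9 + 28.2 = 75.1

75.1


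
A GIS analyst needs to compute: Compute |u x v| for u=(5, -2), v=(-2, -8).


|u x v| = |5*(-8) - (-2)*(-2)|
= |(-40) - 4| = 44

44


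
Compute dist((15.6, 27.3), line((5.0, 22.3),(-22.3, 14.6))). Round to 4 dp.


|cross product| = 54.88
|line direction| = sqrt(804.58) = 28.3651
Distance = 54.88/sqrt(804.58) = 1.9348

1.9348


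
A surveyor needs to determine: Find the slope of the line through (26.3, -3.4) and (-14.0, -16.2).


slope = (y2-y1)/(x2-x1) = ((-16.2)-(-3.4))/((-14)-26.3) = (-12.8)/(-40.3) = 0.3176

0.3176


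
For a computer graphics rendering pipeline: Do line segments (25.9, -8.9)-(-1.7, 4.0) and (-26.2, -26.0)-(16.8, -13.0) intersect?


Cross products: d1=58, d2=971.5, d3=1144.05, d4=230.55
d1*d2 < 0 and d3*d4 < 0? no

No, they don't intersect


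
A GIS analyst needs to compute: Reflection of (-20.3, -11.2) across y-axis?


Reflection over y-axis: (x,y) -> (-x,y)
(-20.3, -11.2) -> (20.3, -11.2)

(20.3, -11.2)


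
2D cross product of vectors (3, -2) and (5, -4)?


u x v = u_x*v_y - u_y*v_x = 3*(-4) - (-2)*5
= (-12) - (-10) = -2

-2


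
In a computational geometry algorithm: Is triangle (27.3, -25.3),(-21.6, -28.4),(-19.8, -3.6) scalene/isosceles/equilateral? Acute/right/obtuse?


Side lengths squared: AB^2=2400.82, BC^2=618.28, CA^2=2689.3
Sorted: [618.28, 2400.82, 2689.3]
By sides: Scalene, By angles: Acute

Scalene, Acute


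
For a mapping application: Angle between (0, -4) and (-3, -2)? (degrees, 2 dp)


u.v = 8, |u| = sqrt(16) = 4, |v| = sqrt(13) = 3.6056
cos(theta) = u.v/(|u||v|) = 8/sqrt(208) = 0.5547
theta = acos(0.5547) = 56.31 degrees

56.31 degrees


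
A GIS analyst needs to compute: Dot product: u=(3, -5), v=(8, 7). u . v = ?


u . v = u_x*v_x + u_y*v_y = 3*8 + (-5)*7
= 24 + (-35) = -11

-11


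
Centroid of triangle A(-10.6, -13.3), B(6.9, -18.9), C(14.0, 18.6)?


Centroid = ((x_A+x_B+x_C)/3, (y_A+y_B+y_C)/3)
= (((-10.6)+6.9+14)/3, ((-13.3)+(-18.9)+18.6)/3)
= (3.4333, -4.5333)

(3.4333, -4.5333)


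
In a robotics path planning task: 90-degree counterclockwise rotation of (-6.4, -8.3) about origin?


90° CCW: (x,y) -> (-y, x)
(-6.4,-8.3) -> (8.3, -6.4)

(8.3, -6.4)


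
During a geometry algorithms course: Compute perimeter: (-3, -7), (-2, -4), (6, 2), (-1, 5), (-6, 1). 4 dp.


Sides: (-3, -7)->(-2, -4): sqrt(10) = 3.162278, (-2, -4)->(6, 2): sqrt(100) = 10, (6, 2)->(-1, 5): sqrt(58) = 7.615773, (-1, 5)->(-6, 1): sqrt(41) = 6.403124, (-6, 1)->(-3, -7): sqrt(73) = 8.544004
Sum = 35.725179
Perimeter = 35.7252

35.7252


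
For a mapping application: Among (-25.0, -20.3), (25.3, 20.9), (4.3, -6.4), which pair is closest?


d(P0,P1) = 65.0195, d(P0,P2) = 32.4299, d(P1,P2) = 34.4426
Closest: P0 and P2

Closest pair: (-25.0, -20.3) and (4.3, -6.4), distance = 32.4299


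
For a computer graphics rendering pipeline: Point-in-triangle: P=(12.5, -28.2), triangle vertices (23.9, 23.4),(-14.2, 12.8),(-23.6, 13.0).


Cross products: AB x AP = 1845.12, BC x BP = 380.06, CA x CP = -2332.44
All same sign? no

No, outside


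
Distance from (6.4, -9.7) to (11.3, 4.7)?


dx=4.9, dy=14.4
d^2 = 4.9^2 + 14.4^2 = 231.37
d = sqrt(231.37) = 15.2109

15.2109


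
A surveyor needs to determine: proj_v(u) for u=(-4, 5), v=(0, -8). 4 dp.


u.v = -40, |v| = sqrt(64) = 8
Scalar projection = u.v / |v| = -40 / sqrt(64) = -5

-5


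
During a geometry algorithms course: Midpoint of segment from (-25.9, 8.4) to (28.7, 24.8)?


M = (((-25.9)+28.7)/2, (8.4+24.8)/2)
= (1.4, 16.6)

(1.4, 16.6)


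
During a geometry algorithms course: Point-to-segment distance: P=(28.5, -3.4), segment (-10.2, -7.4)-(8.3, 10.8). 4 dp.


Project P onto AB: t = 1 (clamped to [0,1])
Closest point on segment: (8.3, 10.8)
Distance: 24.6917

24.6917


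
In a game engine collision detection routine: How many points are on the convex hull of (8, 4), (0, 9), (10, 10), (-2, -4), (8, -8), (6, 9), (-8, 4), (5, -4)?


Convex hull vertices (CCW): (-8, 4), (-2, -4), (8, -8), (10, 10), (0, 9)
Count = 5

5


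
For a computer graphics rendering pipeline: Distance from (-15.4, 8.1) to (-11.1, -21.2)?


dx=4.3, dy=-29.3
d^2 = 4.3^2 + (-29.3)^2 = 876.98
d = sqrt(876.98) = 29.6138

29.6138


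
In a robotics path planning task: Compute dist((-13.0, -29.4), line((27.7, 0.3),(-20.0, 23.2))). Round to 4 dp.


|cross product| = 2348.72
|line direction| = sqrt(2799.7) = 52.9122
Distance = 2348.72/sqrt(2799.7) = 44.389

44.389


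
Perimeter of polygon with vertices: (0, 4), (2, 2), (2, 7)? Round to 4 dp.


Sides: (0, 4)->(2, 2): sqrt(8) = 2.828427, (2, 2)->(2, 7): sqrt(25) = 5, (2, 7)->(0, 4): sqrt(13) = 3.605551
Sum = 11.433978
Perimeter = 11.434

11.434


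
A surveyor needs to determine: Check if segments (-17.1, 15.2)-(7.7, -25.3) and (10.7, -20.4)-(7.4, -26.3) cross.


Cross products: d1=-281.5, d2=-1.53, d3=243.02, d4=-36.95
d1*d2 < 0 and d3*d4 < 0? no

No, they don't intersect


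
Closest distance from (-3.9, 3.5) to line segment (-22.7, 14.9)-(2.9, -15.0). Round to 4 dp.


Project P onto AB: t = 0.5306 (clamped to [0,1])
Closest point on segment: (-9.1159, -0.9658)
Distance: 6.8665

6.8665


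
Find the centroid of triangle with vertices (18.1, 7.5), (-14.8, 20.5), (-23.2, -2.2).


Centroid = ((x_A+x_B+x_C)/3, (y_A+y_B+y_C)/3)
= ((18.1+(-14.8)+(-23.2))/3, (7.5+20.5+(-2.2))/3)
= (-6.6333, 8.6)

(-6.6333, 8.6)


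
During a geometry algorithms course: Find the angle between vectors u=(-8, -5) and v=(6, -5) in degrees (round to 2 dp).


u.v = -23, |u| = sqrt(89) = 9.434, |v| = sqrt(61) = 7.8102
cos(theta) = u.v/(|u||v|) = -23/sqrt(5429) = -0.312153
theta = acos(-0.312153) = 108.19 degrees

108.19 degrees


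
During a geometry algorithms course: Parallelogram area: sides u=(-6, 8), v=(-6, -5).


|u x v| = |(-6)*(-5) - 8*(-6)|
= |30 - (-48)| = 78

78


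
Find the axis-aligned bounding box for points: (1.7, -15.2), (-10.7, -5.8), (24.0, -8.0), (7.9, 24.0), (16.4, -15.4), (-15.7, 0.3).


x range: [-15.7, 24]
y range: [-15.4, 24]
Bounding box: (-15.7,-15.4) to (24,24)

(-15.7,-15.4) to (24,24)


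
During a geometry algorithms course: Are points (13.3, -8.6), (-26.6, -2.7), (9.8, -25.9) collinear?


Cross product: ((-26.6)-13.3)*((-25.9)-(-8.6)) - ((-2.7)-(-8.6))*(9.8-13.3)
= 710.92

No, not collinear


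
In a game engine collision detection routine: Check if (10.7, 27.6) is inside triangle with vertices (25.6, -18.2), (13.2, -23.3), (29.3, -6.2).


Cross products: AB x AP = -643.91, BC x BP = 862.24, CA x CP = -348.26
All same sign? no

No, outside
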